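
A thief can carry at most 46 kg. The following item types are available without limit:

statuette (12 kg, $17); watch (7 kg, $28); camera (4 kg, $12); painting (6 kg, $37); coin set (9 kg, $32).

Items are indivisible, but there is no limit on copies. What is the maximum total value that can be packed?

Best value-per-unit is painting at 37/6; filling with it alone gives 7×37 = 259.
Optimal mix: 1×camera + 7×painting → weight 46, value 271.

$271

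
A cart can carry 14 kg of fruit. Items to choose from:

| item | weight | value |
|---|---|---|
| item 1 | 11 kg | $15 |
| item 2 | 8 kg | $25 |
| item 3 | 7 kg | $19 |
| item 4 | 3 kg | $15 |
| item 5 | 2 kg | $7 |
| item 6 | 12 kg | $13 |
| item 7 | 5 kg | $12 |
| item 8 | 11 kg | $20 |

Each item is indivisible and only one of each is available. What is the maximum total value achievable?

$47

Check high-value combinations within 14 kg:
- item 2+item 4+item 5: weight 8+3+2=13, value 25+15+7=47
- item 3+item 4+item 5: weight 7+3+2=12, value 19+15+7=41
- item 2+item 4: weight 8+3=11, value 25+15=40
- item 3+item 5+item 7: weight 7+2+5=14, value 19+7+12=38
- item 2+item 7: weight 8+5=13, value 25+12=37
Best: $47.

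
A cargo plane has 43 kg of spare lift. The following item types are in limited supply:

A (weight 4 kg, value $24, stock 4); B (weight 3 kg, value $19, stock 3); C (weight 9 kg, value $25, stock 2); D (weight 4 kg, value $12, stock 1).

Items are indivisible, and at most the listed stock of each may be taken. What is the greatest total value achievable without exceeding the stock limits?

$203

Top feasible selections:
- 4×A + 3×B + 2×C: weight 43, value 203
- 3×A + 3×B + 2×C + 1×D: weight 43, value 191
- 4×A + 3×B + 1×C + 1×D: weight 38, value 190
- 4×A + 2×B + 2×C: weight 40, value 184
Best: $203.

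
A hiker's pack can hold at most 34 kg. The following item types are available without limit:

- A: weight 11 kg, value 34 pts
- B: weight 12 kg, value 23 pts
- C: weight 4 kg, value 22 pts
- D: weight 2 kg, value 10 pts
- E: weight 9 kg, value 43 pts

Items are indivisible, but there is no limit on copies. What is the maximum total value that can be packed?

186 pts

Best value-per-unit is C at 22/4; filling with it alone gives 8×22 = 176.
Optimal mix: 8×C + 1×D → weight 34, value 186.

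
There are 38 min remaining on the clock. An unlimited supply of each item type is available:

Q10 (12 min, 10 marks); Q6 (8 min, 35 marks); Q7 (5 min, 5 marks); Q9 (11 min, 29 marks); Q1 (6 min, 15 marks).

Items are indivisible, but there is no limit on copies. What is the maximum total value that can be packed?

Best value-per-unit is Q6 at 35/8; filling with it alone gives 4×35 = 140.
Optimal mix: 4×Q6 + 1×Q1 → time 38, value 155.

155 marks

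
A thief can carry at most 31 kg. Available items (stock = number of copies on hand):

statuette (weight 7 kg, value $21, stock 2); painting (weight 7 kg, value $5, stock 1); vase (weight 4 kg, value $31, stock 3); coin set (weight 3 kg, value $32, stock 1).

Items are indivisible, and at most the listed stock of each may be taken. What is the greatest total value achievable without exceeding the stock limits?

$167

Top feasible selections:
- 2×statuette + 3×vase + 1×coin set: weight 29, value 167
- 1×statuette + 1×painting + 3×vase + 1×coin set: weight 29, value 151
- 1×statuette + 3×vase + 1×coin set: weight 22, value 146
- 2×statuette + 2×vase + 1×coin set: weight 25, value 136
Best: $167.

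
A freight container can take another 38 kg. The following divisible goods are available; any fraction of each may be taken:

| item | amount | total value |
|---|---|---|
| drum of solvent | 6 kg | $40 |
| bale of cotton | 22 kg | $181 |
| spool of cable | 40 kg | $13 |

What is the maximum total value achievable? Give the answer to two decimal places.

Take in order of value per unit:
- bale of cotton (181/22 per unit): all 22 → value 181, running total 181.00
- drum of solvent (40/6 per unit): all 6 → value 40, running total 221.00
- spool of cable (13/40 per unit): 10 of 40 → value 10×13/40 = 3.2500, running total 224.25
Total 224.25.

224.25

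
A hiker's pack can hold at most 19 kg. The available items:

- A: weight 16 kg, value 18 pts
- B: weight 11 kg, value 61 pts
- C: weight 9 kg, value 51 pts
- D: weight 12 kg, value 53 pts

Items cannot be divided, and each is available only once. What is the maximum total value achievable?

61 pts

Check high-value combinations within 19 kg:
- B: weight 11, value 61
- D: weight 12, value 53
- C: weight 9, value 51
- A: weight 16, value 18
Best: 61 pts.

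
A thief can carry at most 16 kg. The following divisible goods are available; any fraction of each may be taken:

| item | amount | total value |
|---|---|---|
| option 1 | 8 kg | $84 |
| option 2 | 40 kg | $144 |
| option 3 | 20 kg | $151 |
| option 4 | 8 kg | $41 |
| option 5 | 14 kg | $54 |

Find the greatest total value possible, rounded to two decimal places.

Take in order of value per unit:
- option 1 (84/8 per unit): all 8 → value 84, running total 84.00
- option 3 (151/20 per unit): 8 of 20 → value 8×151/20 = 60.4000, running total 144.40
Total 144.40.

144.40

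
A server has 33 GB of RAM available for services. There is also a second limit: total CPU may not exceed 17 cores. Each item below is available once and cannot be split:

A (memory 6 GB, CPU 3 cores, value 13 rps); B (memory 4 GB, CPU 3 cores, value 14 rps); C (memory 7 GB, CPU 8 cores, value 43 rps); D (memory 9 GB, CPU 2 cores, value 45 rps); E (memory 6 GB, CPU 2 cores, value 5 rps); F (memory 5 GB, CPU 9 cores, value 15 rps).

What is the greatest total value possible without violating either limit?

115 rps

Feasible sets respecting both limits:
- A+B+C+D: memory 26, CPU 16, value 115
- B+C+D+E: memory 26, CPU 15, value 107
- A+C+D+E: memory 28, CPU 15, value 106
- B+C+D: memory 20, CPU 13, value 102
Best: 115 rps.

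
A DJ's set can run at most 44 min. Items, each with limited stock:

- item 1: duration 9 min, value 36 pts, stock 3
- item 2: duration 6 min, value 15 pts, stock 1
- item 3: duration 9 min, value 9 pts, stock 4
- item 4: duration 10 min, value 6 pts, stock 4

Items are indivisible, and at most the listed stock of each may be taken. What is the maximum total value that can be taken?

Best selections within duration 44 and stock limits:
- 3×item 1 + 1×item 2 + 1×item 3: duration 42, value 132
- 3×item 1 + 1×item 2 + 1×item 4: duration 43, value 129
- 3×item 1 + 1×item 2: duration 33, value 123
Best: 132 pts.

132 pts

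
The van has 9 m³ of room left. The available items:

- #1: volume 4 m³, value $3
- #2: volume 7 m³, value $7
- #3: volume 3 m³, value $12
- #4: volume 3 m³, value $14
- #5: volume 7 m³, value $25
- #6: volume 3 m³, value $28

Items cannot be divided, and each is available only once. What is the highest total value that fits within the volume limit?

$54

This is a 0/1 knapsack; check combinations near the capacity.
- #3+#4+#6: volume 3+3+3=9, value 12+14+28=54
- #4+#6: volume 3+3=6, value 14+28=42
- #3+#6: volume 3+3=6, value 12+28=40
Best: $54.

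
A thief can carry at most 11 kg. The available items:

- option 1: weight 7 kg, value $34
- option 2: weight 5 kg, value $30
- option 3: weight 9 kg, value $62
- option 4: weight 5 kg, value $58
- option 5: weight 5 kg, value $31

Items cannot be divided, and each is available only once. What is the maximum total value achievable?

Check high-value combinations within 11 kg:
- option 4+option 5: weight 5+5=10, value 58+31=89
- option 2+option 4: weight 5+5=10, value 30+58=88
- option 3: weight 9, value 62
- option 2+option 5: weight 5+5=10, value 30+31=61
- option 4: weight 5, value 58
Best: $89.

$89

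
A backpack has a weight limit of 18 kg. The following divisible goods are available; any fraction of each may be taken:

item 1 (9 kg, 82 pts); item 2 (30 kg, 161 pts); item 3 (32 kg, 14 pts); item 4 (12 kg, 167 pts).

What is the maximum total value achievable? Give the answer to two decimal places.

221.67

Take in order of value per unit:
- item 4 (167/12 per unit): all 12 → value 167, running total 167.00
- item 1 (82/9 per unit): 6 of 9 → value 6×82/9 = 54.6667, running total 221.67
Total 221.67.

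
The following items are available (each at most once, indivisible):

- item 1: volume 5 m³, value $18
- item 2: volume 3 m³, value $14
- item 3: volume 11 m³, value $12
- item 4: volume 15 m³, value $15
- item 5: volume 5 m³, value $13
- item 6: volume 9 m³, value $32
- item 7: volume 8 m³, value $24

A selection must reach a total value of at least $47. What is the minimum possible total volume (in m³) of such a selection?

14

Subsets with value ≥ 47, sorted by total volume:
- item 1+item 6: volume 14, value 50
- item 1+item 2+item 7: volume 16, value 56
- item 2+item 5+item 7: volume 16, value 51
Minimum volume: 14 m³.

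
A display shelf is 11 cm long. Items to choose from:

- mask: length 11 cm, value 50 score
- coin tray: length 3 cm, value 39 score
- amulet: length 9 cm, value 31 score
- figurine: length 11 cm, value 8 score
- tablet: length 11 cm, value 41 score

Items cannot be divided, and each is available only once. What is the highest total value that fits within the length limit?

50 score

Check high-value combinations within 11 cm:
- mask: length 11, value 50
- tablet: length 11, value 41
- coin tray: length 3, value 39
- amulet: length 9, value 31
- figurine: length 11, value 8
Best: 50 score.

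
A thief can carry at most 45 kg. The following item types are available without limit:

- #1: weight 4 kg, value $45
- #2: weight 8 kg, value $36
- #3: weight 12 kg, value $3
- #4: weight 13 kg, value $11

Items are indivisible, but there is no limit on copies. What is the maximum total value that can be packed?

Best value-per-unit is #1 at 45/4, and filling with it alone uses weight 11×4=44. No mix of the others beats 11×45 = 495.

$495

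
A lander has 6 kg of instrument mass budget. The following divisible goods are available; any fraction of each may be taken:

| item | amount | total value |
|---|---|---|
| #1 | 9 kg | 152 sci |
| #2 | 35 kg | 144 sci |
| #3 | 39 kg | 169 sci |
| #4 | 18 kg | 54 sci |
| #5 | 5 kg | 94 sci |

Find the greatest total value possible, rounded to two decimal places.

Take in order of value per unit:
- #5 (94/5 per unit): all 5 → value 94, running total 94.00
- #1 (152/9 per unit): 1 of 9 → value 1×152/9 = 16.8889, running total 110.89
Total 110.89.

110.89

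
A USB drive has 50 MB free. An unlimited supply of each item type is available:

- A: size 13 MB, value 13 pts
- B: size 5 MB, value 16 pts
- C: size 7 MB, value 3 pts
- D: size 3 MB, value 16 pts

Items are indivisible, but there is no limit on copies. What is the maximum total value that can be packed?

Best value-per-unit is D at 16/3; filling with it alone gives 16×16 = 256.
Optimal mix: 1×B + 15×D → size 50, value 256.

256 pts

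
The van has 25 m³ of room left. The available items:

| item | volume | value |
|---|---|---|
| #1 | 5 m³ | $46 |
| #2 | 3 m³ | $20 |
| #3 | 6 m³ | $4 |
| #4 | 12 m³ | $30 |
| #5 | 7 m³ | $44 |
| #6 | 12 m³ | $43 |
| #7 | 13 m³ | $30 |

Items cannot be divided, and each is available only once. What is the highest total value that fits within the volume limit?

$133

Check high-value combinations within 25 m³:
- #1+#5+#6: volume 5+7+12=24, value 46+44+43=133
- #1+#4+#5: volume 5+12+7=24, value 46+30+44=120
- #1+#5+#7: volume 5+7+13=25, value 46+44+30=120
Best: $133.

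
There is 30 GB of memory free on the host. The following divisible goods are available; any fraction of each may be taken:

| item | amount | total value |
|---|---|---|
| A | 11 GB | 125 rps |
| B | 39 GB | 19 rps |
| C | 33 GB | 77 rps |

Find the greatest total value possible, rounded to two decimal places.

169.33

Take in order of value per unit:
- A (125/11 per unit): all 11 → value 125, running total 125.00
- C (77/33 per unit): 19 of 33 → value 19×77/33 = 44.3333, running total 169.33
Total 169.33.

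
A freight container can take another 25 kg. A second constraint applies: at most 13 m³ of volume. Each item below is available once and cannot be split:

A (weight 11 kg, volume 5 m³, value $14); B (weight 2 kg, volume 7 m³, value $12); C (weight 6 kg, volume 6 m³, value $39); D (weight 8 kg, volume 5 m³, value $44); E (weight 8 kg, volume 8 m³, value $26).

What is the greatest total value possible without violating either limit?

Feasible sets respecting both limits:
- C+D: weight 14, volume 11, value 83
- D+E: weight 16, volume 13, value 70
- A+D: weight 19, volume 10, value 58
- B+D: weight 10, volume 12, value 56
Best: $83.

$83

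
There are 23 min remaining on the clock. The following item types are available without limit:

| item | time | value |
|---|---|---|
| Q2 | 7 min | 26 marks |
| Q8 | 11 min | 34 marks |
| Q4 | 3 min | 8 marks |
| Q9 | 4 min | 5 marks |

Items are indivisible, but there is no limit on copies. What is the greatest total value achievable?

Best value-per-unit is Q2 at 26/7, and filling with it alone uses time 3×7=21. No mix of the others beats 3×26 = 78.

78 marks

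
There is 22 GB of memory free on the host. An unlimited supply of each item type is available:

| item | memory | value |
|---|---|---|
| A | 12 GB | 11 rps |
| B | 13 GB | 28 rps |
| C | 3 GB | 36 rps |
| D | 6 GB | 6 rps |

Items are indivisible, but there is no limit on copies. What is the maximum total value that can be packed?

Best value-per-unit is C at 36/3, and filling with it alone uses memory 7×3=21. No mix of the others beats 7×36 = 252.

252 rps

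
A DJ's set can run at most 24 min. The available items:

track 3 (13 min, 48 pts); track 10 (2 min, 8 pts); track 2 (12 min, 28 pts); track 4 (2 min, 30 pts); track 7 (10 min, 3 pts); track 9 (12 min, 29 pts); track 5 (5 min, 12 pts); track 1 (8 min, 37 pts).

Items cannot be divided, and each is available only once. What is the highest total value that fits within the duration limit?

This is a 0/1 knapsack; check combinations near the capacity.
- track 3+track 4+track 1: duration 13+2+8=23, value 48+30+37=115
- track 10+track 4+track 9+track 1: duration 2+2+12+8=24, value 8+30+29+37=104
- track 10+track 2+track 4+track 1: duration 2+12+2+8=24, value 8+28+30+37=103
Best: 115 pts.

115 pts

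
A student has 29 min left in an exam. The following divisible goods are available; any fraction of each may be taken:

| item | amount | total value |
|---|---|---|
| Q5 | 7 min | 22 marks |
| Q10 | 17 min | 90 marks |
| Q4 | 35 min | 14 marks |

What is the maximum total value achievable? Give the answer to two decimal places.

114.00

Take in order of value per unit:
- Q10 (90/17 per unit): all 17 → value 90, running total 90.00
- Q5 (22/7 per unit): all 7 → value 22, running total 112.00
- Q4 (14/35 per unit): 5 of 35 → value 5×14/35 = 2.0000, running total 114.00
Total 114.00.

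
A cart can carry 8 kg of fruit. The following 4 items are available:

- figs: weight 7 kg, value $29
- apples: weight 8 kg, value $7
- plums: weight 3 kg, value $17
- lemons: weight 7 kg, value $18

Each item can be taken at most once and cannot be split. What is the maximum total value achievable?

$29

Check high-value combinations within 8 kg:
- figs: weight 7, value 29
- lemons: weight 7, value 18
- plums: weight 3, value 17
- apples: weight 8, value 7
Best: $29.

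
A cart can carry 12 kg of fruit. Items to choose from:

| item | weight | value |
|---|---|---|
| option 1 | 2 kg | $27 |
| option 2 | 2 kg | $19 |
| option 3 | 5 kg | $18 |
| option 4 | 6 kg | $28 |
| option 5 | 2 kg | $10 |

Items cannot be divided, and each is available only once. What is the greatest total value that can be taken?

$84

Check high-value combinations within 12 kg:
- option 1+option 2+option 4+option 5: weight 2+2+6+2=12, value 27+19+28+10=84
- option 1+option 2+option 4: weight 2+2+6=10, value 27+19+28=74
- option 1+option 2+option 3+option 5: weight 2+2+5+2=11, value 27+19+18+10=74
Best: $84.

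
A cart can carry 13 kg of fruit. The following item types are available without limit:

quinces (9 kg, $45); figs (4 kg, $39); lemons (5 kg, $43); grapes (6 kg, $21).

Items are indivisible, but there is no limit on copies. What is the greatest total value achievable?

Best value-per-unit is figs at 39/4; filling with it alone gives 3×39 = 117.
Optimal mix: 2×figs + 1×lemons → weight 13, value 121.

$121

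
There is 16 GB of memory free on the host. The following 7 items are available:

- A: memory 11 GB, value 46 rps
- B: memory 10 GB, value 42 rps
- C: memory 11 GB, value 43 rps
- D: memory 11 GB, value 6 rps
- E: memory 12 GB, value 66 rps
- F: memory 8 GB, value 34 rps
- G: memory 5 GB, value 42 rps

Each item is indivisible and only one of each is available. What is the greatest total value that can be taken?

This is a 0/1 knapsack; check combinations near the capacity.
- A+G: memory 11+5=16, value 46+42=88
- C+G: memory 11+5=16, value 43+42=85
- B+G: memory 10+5=15, value 42+42=84
- F+G: memory 8+5=13, value 34+42=76
- E: memory 12, value 66
Best: 88 rps.

88 rps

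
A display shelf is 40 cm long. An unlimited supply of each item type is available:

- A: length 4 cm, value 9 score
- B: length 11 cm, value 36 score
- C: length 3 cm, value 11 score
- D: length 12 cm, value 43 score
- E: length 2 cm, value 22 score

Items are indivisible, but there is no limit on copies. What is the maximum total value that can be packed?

440 score

Best value-per-unit is E at 22/2, and filling with it alone uses length 20×2=40. No mix of the others beats 20×22 = 440.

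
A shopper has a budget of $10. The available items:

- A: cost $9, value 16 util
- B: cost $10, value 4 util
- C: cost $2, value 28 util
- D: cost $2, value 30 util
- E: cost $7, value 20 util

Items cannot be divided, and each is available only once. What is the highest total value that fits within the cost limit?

This is a 0/1 knapsack; check combinations near the capacity.
- C+D: cost 2+2=4, value 28+30=58
- D+E: cost 2+7=9, value 30+20=50
- C+E: cost 2+7=9, value 28+20=48
- D: cost 2, value 30
- C: cost 2, value 28
Best: 58 util.

58 util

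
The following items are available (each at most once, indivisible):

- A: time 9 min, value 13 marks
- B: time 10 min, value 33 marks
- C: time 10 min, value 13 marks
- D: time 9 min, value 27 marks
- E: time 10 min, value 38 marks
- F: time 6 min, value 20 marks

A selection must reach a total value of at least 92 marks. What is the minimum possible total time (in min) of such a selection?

29

Subsets with value ≥ 92, sorted by total time:
- B+D+E: time 29, value 98
- A+D+E+F: time 34, value 98
- A+B+D+F: time 34, value 93
Minimum time: 29 min.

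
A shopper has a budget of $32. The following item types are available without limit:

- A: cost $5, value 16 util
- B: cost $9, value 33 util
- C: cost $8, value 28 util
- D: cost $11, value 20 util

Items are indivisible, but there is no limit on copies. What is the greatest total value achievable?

115 util

Best value-per-unit is B at 33/9; filling with it alone gives 3×33 = 99.
Optimal mix: 1×A + 3×B → cost 32, value 115.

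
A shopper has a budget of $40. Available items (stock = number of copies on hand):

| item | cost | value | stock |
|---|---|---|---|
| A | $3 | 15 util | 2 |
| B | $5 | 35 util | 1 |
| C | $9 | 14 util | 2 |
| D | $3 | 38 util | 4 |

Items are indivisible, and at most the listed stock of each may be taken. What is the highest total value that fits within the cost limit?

Top feasible selections:
- 2×A + 1×B + 1×C + 4×D: cost 32, value 231
- 1×A + 1×B + 2×C + 4×D: cost 38, value 230
Best: 231 util.

231 util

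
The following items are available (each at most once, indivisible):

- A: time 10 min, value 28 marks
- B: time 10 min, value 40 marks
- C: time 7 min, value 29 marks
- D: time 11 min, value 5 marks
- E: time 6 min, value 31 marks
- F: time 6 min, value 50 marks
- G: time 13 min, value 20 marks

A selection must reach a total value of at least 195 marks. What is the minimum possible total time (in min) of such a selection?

52

Subsets with value ≥ 195, sorted by total time:
- A+B+C+E+F+G: time 52, value 198
- A+B+C+D+E+F+G: time 63, value 203
Minimum time: 52 min.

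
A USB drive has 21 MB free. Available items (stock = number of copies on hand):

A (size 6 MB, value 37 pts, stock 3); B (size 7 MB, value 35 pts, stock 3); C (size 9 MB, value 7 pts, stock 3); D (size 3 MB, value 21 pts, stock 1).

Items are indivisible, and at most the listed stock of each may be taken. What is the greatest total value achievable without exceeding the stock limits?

Top feasible selections:
- 3×A + 1×D: size 21, value 132
- 3×A: size 18, value 111
- 2×A + 1×B: size 19, value 109
- 1×A + 2×B: size 20, value 107
Best: 132 pts.

132 pts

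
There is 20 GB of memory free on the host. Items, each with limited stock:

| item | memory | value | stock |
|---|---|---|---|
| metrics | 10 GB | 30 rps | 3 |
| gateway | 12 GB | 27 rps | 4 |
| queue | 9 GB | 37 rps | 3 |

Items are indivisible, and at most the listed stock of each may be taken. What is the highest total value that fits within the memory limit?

74 rps

Top feasible selections:
- 2×queue: memory 18, value 74
- 1×metrics + 1×queue: memory 19, value 67
- 2×metrics: memory 20, value 60
- 1×queue: memory 9, value 37
Best: 74 rps.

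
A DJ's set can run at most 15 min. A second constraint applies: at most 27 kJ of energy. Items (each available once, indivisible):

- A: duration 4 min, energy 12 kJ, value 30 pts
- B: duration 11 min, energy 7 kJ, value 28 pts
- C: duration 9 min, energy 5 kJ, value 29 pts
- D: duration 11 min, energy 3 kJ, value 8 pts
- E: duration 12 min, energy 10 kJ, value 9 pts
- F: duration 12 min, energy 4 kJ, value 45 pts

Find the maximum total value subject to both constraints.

Feasible sets respecting both limits:
- A+C: duration 13, energy 17, value 59
- A+B: duration 15, energy 19, value 58
- F: duration 12, energy 4, value 45
- A+D: duration 15, energy 15, value 38
Best: 59 pts.

59 pts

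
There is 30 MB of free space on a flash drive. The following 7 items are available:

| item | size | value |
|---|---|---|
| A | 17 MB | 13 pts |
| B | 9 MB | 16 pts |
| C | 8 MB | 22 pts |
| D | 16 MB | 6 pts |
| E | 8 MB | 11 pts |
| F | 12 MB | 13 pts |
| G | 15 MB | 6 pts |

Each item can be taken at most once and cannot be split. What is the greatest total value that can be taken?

This is a 0/1 knapsack; check combinations near the capacity.
- B+C+F: size 9+8+12=29, value 16+22+13=51
- B+C+E: size 9+8+8=25, value 16+22+11=49
- C+E+F: size 8+8+12=28, value 22+11+13=46
Best: 51 pts.

51 pts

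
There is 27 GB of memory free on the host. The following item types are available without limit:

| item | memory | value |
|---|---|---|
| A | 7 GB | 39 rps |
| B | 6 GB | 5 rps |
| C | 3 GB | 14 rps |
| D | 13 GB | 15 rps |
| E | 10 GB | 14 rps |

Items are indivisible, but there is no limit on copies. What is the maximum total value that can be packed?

145 rps

Best value-per-unit is A at 39/7; filling with it alone gives 3×39 = 117.
Optimal mix: 3×A + 2×C → memory 27, value 145.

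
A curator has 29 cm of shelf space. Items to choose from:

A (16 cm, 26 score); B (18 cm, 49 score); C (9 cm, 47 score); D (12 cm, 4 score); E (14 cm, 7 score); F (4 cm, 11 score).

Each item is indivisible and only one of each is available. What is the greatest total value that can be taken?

This is a 0/1 knapsack; check combinations near the capacity.
- B+C: length 18+9=27, value 49+47=96
- A+C+F: length 16+9+4=29, value 26+47+11=84
- A+C: length 16+9=25, value 26+47=73
- C+E+F: length 9+14+4=27, value 47+7+11=65
- C+D+F: length 9+12+4=25, value 47+4+11=62
Best: 96 score.

96 score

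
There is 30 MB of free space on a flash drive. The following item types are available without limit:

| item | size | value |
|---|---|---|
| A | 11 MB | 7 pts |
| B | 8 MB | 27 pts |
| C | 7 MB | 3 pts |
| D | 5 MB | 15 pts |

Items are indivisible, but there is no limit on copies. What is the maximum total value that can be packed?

Best value-per-unit is B at 27/8; filling with it alone gives 3×27 = 81.
Optimal mix: 3×B + 1×D → size 29, value 96.

96 pts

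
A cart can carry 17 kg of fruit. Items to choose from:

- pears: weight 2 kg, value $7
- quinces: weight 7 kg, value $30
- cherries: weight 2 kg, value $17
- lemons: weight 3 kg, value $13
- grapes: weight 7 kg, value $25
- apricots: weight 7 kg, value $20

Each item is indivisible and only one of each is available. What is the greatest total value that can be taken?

Check high-value combinations within 17 kg:
- quinces+cherries+grapes: weight 7+2+7=16, value 30+17+25=72
- quinces+lemons+grapes: weight 7+3+7=17, value 30+13+25=68
- pears+quinces+cherries+lemons: weight 2+7+2+3=14, value 7+30+17+13=67
- quinces+cherries+apricots: weight 7+2+7=16, value 30+17+20=67
Best: $72.

$72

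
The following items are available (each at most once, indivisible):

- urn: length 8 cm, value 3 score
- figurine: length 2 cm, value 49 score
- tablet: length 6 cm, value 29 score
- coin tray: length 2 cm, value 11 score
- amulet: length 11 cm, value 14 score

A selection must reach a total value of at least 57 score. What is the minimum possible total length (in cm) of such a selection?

Subsets with value ≥ 57, sorted by total length:
- figurine+coin tray: length 4, value 60
- figurine+tablet: length 8, value 78
- figurine+tablet+coin tray: length 10, value 89
- urn+figurine+coin tray: length 12, value 63
Minimum length: 4 cm.

4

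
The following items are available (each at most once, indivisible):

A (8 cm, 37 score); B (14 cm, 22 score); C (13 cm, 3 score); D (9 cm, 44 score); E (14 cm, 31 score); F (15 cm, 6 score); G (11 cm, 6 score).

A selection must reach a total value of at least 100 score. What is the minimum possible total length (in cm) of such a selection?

31

Subsets with value ≥ 100, sorted by total length:
- A+D+E: length 31, value 112
- A+B+D: length 31, value 103
- A+D+E+G: length 42, value 118
- A+B+D+G: length 42, value 109
Minimum length: 31 cm.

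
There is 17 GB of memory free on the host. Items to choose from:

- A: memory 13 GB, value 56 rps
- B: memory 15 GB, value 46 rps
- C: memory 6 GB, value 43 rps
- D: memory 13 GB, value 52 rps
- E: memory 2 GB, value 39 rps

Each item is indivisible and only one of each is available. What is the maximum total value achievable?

95 rps

Check high-value combinations within 17 GB:
- A+E: memory 13+2=15, value 56+39=95
- D+E: memory 13+2=15, value 52+39=91
- B+E: memory 15+2=17, value 46+39=85
- C+E: memory 6+2=8, value 43+39=82
- A: memory 13, value 56
Best: 95 rps.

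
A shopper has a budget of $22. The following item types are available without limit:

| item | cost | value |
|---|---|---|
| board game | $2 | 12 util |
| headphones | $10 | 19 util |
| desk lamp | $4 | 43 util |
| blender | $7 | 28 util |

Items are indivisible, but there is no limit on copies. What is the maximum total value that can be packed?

227 util

Best value-per-unit is desk lamp at 43/4; filling with it alone gives 5×43 = 215.
Optimal mix: 1×board game + 5×desk lamp → cost 22, value 227.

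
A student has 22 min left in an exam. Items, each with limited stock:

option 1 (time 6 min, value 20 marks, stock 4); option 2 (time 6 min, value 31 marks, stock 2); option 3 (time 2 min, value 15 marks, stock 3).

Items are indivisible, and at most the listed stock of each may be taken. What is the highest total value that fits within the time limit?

Top feasible selections:
- 1×option 1 + 2×option 2 + 2×option 3: time 22, value 112
- 2×option 2 + 3×option 3: time 18, value 107
- 2×option 1 + 1×option 2 + 2×option 3: time 22, value 101
- 1×option 1 + 2×option 2 + 1×option 3: time 20, value 97
Best: 112 marks.

112 marks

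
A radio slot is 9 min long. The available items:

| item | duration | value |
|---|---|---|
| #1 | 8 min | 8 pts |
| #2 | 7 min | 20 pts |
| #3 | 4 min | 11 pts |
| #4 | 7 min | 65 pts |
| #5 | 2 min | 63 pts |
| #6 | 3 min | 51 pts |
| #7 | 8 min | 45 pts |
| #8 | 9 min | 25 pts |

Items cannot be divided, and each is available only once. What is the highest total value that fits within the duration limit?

Check high-value combinations within 9 min:
- #4+#5: duration 7+2=9, value 65+63=128
- #3+#5+#6: duration 4+2+3=9, value 11+63+51=125
- #5+#6: duration 2+3=5, value 63+51=114
- #2+#5: duration 7+2=9, value 20+63=83
Best: 128 pts.

128 pts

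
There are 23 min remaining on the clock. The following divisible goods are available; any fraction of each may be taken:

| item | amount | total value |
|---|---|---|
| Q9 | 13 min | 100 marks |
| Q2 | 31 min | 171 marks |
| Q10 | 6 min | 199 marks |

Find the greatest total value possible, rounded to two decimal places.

321.06

Take in order of value per unit:
- Q10 (199/6 per unit): all 6 → value 199, running total 199.00
- Q9 (100/13 per unit): all 13 → value 100, running total 299.00
- Q2 (171/31 per unit): 4 of 31 → value 4×171/31 = 22.0645, running total 321.06
Total 321.06.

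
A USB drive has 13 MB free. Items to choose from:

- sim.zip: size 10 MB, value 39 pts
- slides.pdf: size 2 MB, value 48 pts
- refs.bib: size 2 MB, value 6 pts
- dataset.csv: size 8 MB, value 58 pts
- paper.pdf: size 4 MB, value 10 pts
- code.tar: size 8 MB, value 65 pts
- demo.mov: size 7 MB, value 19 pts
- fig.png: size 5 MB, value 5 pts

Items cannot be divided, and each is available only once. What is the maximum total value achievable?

This is a 0/1 knapsack; check combinations near the capacity.
- slides.pdf+refs.bib+code.tar: size 2+2+8=12, value 48+6+65=119
- slides.pdf+code.tar: size 2+8=10, value 48+65=113
- slides.pdf+refs.bib+dataset.csv: size 2+2+8=12, value 48+6+58=112
- slides.pdf+dataset.csv: size 2+8=10, value 48+58=106
- sim.zip+slides.pdf: size 10+2=12, value 39+48=87
Best: 119 pts.

119 pts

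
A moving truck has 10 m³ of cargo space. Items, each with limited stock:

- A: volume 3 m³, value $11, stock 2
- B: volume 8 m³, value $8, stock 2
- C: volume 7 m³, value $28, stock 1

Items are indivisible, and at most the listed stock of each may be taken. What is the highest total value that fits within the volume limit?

Top feasible selections:
- 1×A + 1×C: volume 10, value 39
- 1×C: volume 7, value 28
- 2×A: volume 6, value 22
- 1×A: volume 3, value 11
Best: $39.

$39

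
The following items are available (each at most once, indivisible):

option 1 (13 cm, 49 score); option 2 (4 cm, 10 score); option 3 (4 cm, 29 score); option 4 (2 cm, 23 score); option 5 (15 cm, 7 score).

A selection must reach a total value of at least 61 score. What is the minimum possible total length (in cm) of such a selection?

10

Subsets with value ≥ 61, sorted by total length:
- option 2+option 3+option 4: length 10, value 62
- option 1+option 4: length 15, value 72
Minimum length: 10 cm.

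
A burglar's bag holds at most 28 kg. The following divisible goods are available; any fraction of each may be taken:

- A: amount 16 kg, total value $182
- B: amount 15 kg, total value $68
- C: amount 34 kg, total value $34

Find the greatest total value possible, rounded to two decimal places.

236.40

Take in order of value per unit:
- A (182/16 per unit): all 16 → value 182, running total 182.00
- B (68/15 per unit): 12 of 15 → value 12×68/15 = 54.4000, running total 236.40
Total 236.40.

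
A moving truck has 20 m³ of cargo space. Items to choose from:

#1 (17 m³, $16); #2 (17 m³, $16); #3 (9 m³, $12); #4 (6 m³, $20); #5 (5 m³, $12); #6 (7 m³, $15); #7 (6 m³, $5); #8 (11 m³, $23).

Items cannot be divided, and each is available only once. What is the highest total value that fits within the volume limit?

$47

Check high-value combinations within 20 m³:
- #4+#5+#6: volume 6+5+7=18, value 20+12+15=47
- #3+#4+#5: volume 9+6+5=20, value 12+20+12=44
- #4+#8: volume 6+11=17, value 20+23=43
- #4+#6+#7: volume 6+7+6=19, value 20+15+5=40
- #6+#8: volume 7+11=18, value 15+23=38
Best: $47.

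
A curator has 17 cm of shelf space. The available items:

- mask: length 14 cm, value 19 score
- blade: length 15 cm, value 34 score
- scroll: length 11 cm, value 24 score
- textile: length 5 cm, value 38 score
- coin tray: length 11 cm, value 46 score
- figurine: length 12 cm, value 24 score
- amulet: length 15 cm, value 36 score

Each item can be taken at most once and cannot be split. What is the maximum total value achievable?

84 score

This is a 0/1 knapsack; check combinations near the capacity.
- textile+coin tray: length 5+11=16, value 38+46=84
- scroll+textile: length 11+5=16, value 24+38=62
- textile+figurine: length 5+12=17, value 38+24=62
- coin tray: length 11, value 46
Best: 84 score.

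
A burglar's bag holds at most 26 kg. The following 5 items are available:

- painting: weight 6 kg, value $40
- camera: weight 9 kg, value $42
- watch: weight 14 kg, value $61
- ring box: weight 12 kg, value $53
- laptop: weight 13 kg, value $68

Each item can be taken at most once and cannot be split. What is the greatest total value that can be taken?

$121

Check high-value combinations within 26 kg:
- ring box+laptop: weight 12+13=25, value 53+68=121
- watch+ring box: weight 14+12=26, value 61+53=114
- camera+laptop: weight 9+13=22, value 42+68=110
Best: $121.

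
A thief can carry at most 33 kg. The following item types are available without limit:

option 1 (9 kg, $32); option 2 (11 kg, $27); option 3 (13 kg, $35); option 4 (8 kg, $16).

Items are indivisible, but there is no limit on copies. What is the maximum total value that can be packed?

$99

Best value-per-unit is option 1 at 32/9; filling with it alone gives 3×32 = 96.
Optimal mix: 2×option 1 + 1×option 3 → weight 31, value 99.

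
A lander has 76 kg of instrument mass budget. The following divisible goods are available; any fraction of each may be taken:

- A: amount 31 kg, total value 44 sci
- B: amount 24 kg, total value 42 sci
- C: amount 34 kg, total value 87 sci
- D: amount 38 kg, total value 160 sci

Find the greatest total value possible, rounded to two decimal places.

254.00

Take in order of value per unit:
- D (160/38 per unit): all 38 → value 160, running total 160.00
- C (87/34 per unit): all 34 → value 87, running total 247.00
- B (42/24 per unit): 4 of 24 → value 4×42/24 = 7.0000, running total 254.00
Total 254.00.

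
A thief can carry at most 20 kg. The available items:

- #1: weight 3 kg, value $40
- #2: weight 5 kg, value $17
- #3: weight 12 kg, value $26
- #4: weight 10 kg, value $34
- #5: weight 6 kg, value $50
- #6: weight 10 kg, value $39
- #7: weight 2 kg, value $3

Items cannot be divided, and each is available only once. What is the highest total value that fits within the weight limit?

Check high-value combinations within 20 kg:
- #1+#5+#6: weight 3+6+10=19, value 40+50+39=129
- #1+#4+#5: weight 3+10+6=19, value 40+34+50=124
- #1+#2+#5+#7: weight 3+5+6+2=16, value 40+17+50+3=110
- #1+#2+#5: weight 3+5+6=14, value 40+17+50=107
- #1+#2+#6+#7: weight 3+5+10+2=20, value 40+17+39+3=99
Best: $129.

$129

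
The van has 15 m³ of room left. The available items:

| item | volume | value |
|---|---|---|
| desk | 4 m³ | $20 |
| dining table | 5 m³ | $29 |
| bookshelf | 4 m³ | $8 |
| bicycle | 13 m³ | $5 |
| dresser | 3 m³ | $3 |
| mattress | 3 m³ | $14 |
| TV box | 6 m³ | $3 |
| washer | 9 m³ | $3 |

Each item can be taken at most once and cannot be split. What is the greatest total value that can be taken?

This is a 0/1 knapsack; check combinations near the capacity.
- desk+dining table+dresser+mattress: volume 4+5+3+3=15, value 20+29+3+14=66
- desk+dining table+mattress: volume 4+5+3=12, value 20+29+14=63
- desk+dining table+bookshelf: volume 4+5+4=13, value 20+29+8=57
Best: $66.

$66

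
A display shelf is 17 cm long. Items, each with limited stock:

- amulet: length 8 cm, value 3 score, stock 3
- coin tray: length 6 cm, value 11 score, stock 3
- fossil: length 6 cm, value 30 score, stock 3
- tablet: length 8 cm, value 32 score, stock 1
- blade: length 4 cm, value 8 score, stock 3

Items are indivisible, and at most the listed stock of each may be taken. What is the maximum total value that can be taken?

Best selections within length 17 and stock limits:
- 2×fossil + 1×blade: length 16, value 68
- 1×fossil + 1×tablet: length 14, value 62
- 2×fossil: length 12, value 60
- 1×coin tray + 1×fossil + 1×blade: length 16, value 49
Best: 68 score.

68 score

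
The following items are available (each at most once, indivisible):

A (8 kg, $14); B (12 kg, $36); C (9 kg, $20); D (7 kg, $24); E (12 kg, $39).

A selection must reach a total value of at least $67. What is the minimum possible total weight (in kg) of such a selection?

Subsets with value ≥ 67, sorted by total weight:
- B+E: weight 24, value 75
- A+D+E: weight 27, value 77
- A+B+D: weight 27, value 74
- C+D+E: weight 28, value 83
Minimum weight: 24 kg.

24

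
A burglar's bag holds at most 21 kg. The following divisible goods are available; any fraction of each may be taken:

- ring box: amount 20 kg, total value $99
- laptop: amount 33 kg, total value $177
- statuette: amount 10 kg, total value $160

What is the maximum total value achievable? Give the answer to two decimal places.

219.00

Take in order of value per unit:
- statuette (160/10 per unit): all 10 → value 160, running total 160.00
- laptop (177/33 per unit): 11 of 33 → value 11×177/33 = 59.0000, running total 219.00
Total 219.00.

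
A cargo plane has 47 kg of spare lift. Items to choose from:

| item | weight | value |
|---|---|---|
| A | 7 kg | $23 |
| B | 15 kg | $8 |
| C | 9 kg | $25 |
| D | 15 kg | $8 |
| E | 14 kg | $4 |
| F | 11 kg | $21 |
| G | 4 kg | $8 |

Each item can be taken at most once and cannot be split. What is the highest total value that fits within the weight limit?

Check high-value combinations within 47 kg:
- A+B+C+F+G: weight 7+15+9+11+4=46, value 23+8+25+21+8=85
- A+C+D+F+G: weight 7+9+15+11+4=46, value 23+25+8+21+8=85
- A+C+E+F+G: weight 7+9+14+11+4=45, value 23+25+4+21+8=81
- A+C+F+G: weight 7+9+11+4=31, value 23+25+21+8=77
Best: $85.

$85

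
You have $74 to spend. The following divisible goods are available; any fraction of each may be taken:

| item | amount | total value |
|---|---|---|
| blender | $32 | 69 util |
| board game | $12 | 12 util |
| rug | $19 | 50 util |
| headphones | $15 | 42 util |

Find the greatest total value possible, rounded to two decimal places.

Take in order of value per unit:
- headphones (42/15 per unit): all 15 → value 42, running total 42.00
- rug (50/19 per unit): all 19 → value 50, running total 92.00
- blender (69/32 per unit): all 32 → value 69, running total 161.00
- board game (12/12 per unit): 8 of 12 → value 8×12/12 = 8.0000, running total 169.00
Total 169.00.

169.00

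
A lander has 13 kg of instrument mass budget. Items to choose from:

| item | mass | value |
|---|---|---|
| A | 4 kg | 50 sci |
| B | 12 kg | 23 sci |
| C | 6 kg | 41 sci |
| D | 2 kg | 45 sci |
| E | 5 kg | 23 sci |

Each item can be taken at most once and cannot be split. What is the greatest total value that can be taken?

136 sci

This is a 0/1 knapsack; check combinations near the capacity.
- A+C+D: mass 4+6+2=12, value 50+41+45=136
- A+D+E: mass 4+2+5=11, value 50+45+23=118
- C+D+E: mass 6+2+5=13, value 41+45+23=109
- A+D: mass 4+2=6, value 50+45=95
- A+C: mass 4+6=10, value 50+41=91
Best: 136 sci.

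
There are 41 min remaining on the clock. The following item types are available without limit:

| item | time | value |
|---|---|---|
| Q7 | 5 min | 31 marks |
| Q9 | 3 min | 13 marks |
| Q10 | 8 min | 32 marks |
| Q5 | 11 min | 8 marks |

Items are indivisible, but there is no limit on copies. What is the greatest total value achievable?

248 marks

Best value-per-unit is Q7 at 31/5, and filling with it alone uses time 8×5=40. No mix of the others beats 8×31 = 248.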